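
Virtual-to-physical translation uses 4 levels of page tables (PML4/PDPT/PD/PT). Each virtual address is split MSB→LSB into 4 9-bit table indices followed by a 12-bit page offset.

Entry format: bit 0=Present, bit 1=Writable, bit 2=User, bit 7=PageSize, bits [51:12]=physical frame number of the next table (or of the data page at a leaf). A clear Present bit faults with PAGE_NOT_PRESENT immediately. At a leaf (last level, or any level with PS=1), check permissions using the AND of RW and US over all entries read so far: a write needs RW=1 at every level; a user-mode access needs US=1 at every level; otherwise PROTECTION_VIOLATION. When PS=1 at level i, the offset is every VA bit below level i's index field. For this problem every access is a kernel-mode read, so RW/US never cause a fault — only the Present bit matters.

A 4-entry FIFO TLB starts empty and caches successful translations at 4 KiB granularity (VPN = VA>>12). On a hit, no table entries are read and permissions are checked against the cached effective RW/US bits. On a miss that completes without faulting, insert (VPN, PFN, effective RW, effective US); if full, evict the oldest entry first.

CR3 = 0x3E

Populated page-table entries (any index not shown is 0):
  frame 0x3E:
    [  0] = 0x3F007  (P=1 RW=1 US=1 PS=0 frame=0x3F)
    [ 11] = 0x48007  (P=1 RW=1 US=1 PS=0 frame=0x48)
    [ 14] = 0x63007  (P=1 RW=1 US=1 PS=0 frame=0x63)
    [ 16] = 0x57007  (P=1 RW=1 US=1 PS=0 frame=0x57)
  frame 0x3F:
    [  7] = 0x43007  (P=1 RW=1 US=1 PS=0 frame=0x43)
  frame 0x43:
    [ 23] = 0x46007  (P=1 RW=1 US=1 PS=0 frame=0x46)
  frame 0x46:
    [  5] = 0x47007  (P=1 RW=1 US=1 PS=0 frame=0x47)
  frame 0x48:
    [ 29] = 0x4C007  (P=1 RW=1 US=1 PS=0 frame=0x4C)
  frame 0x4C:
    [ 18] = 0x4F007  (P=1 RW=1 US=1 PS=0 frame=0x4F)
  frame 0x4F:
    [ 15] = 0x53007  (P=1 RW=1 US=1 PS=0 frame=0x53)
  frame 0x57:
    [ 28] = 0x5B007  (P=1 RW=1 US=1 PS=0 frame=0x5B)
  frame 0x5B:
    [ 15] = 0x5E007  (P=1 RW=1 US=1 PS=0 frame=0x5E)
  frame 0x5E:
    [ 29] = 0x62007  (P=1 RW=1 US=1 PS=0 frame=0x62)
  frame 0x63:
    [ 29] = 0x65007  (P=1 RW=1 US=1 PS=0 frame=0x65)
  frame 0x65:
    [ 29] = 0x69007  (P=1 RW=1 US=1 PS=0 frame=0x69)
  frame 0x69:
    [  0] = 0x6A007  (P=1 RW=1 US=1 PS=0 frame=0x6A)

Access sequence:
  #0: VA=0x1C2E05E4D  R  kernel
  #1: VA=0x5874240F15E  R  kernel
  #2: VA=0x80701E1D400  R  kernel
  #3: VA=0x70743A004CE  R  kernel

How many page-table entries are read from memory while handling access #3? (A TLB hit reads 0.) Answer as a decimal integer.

Per-access translation:
#0 VA=0x1C2E05E4D (r,kernel):
  L0: frame=0x3E idx=0 entry=0x3F007 [P=1 RW=1 US=1 PS=0]
  L1: frame=0x3F idx=7 entry=0x43007 [P=1 RW=1 US=1 PS=0]
  L2: frame=0x43 idx=23 entry=0x46007 [P=1 RW=1 US=1 PS=0]
  L3: frame=0x46 idx=5 entry=0x47007 [P=1 RW=1 US=1 PS=0]
  → PA=0x47E4D  (4 entries read)
#1 VA=0x5874240F15E (r,kernel):
  L0: frame=0x3E idx=11 entry=0x48007 [P=1 RW=1 US=1 PS=0]
  L1: frame=0x48 idx=29 entry=0x4C007 [P=1 RW=1 US=1 PS=0]
  L2: frame=0x4C idx=18 entry=0x4F007 [P=1 RW=1 US=1 PS=0]
  L3: frame=0x4F idx=15 entry=0x53007 [P=1 RW=1 US=1 PS=0]
  → PA=0x5315E  (4 entries read)
#2 VA=0x80701E1D400 (r,kernel):
  L0: frame=0x3E idx=16 entry=0x57007 [P=1 RW=1 US=1 PS=0]
  L1: frame=0x57 idx=28 entry=0x5B007 [P=1 RW=1 US=1 PS=0]
  L2: frame=0x5B idx=15 entry=0x5E007 [P=1 RW=1 US=1 PS=0]
  L3: frame=0x5E idx=29 entry=0x62007 [P=1 RW=1 US=1 PS=0]
  → PA=0x62400  (4 entries read)
#3 VA=0x70743A004CE (r,kernel):
  L0: frame=0x3E idx=14 entry=0x63007 [P=1 RW=1 US=1 PS=0]
  L1: frame=0x63 idx=29 entry=0x65007 [P=1 RW=1 US=1 PS=0]
  L2: frame=0x65 idx=29 entry=0x69007 [P=1 RW=1 US=1 PS=0]
  L3: frame=0x69 idx=0 entry=0x6A007 [P=1 RW=1 US=1 PS=0]
  → PA=0x6A4CE  (4 entries read)

Entries read for #3: 4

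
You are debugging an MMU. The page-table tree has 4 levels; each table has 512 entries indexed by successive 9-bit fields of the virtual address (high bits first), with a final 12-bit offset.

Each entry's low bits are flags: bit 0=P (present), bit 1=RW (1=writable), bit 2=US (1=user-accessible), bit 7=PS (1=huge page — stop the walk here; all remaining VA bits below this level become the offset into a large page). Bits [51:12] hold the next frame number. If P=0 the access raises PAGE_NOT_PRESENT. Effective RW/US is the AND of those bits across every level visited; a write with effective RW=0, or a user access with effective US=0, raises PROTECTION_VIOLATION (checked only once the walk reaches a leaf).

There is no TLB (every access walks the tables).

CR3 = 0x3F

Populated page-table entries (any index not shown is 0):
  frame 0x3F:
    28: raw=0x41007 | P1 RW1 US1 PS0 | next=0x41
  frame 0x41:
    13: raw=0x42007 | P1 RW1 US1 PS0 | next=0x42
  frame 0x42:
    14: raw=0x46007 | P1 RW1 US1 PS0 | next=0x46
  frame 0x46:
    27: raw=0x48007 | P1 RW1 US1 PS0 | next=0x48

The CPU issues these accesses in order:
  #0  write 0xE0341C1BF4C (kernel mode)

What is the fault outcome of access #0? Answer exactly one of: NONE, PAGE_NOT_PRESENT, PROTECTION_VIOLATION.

Trace:
#0 VA=0xE0341C1BF4C (w,kernel):
  L0: frame=0x3F idx=28 entry=0x41007 [P=1 RW=1 US=1 PS=0]
  L1: frame=0x41 idx=13 entry=0x42007 [P=1 RW=1 US=1 PS=0]
  L2: frame=0x42 idx=14 entry=0x46007 [P=1 RW=1 US=1 PS=0]
  L3: frame=0x46 idx=27 entry=0x48007 [P=1 RW=1 US=1 PS=0]
  → PA=0x48F4C  (4 entries read)

Access #0 fault: NONE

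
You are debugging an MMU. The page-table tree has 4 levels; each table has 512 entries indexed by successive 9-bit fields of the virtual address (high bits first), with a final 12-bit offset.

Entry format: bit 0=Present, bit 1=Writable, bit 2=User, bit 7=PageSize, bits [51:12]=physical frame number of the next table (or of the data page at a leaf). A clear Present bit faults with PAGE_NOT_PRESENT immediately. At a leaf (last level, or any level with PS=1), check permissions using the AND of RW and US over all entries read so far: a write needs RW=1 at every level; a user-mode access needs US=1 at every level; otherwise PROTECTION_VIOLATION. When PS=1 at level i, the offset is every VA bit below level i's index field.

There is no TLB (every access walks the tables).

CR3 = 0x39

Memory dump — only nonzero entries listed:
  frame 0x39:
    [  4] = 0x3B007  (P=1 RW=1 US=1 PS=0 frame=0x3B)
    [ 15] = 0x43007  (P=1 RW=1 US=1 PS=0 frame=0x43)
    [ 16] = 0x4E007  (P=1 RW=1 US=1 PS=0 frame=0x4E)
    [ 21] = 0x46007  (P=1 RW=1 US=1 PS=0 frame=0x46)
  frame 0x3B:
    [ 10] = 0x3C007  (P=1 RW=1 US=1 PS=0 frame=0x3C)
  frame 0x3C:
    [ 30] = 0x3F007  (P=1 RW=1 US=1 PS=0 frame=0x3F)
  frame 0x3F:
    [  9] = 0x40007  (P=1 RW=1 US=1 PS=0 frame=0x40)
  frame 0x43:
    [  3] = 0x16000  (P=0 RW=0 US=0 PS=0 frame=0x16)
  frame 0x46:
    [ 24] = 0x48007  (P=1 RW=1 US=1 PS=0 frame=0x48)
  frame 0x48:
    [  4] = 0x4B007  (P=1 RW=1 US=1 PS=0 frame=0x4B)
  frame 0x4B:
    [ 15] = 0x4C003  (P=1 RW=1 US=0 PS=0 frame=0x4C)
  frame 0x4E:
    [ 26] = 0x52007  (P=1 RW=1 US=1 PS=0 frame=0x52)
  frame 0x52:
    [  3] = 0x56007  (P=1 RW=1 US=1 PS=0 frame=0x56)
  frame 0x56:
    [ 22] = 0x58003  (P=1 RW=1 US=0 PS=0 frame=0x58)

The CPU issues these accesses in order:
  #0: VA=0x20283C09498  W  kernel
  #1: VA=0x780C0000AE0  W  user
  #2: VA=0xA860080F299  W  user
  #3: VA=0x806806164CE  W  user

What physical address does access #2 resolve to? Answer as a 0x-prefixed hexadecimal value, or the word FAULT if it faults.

Trace:
#0 VA=0x20283C09498 (w,kernel):
  L0 @0x39[4] → 0x3B007  P=1,RW=1,US=1,PS=0
  L1 @0x3B[10] → 0x3C007  P=1,RW=1,US=1,PS=0
  L2 @0x3C[30] → 0x3F007  P=1,RW=1,US=1,PS=0
  L3 @0x3F[9] → 0x40007  P=1,RW=1,US=1,PS=0
  ✓ 0x40498  — 4 lookups
#1 VA=0x780C0000AE0 (w,user):
  L0 @0x39[15] → 0x43007  P=1,RW=1,US=1,PS=0
  L1 @0x43[3] → 0x16000  P=0,RW=0,US=0,PS=0
  ✗ PAGE_NOT_PRESENT  [2 reads]
#2 VA=0xA860080F299 (w,user):
  L0 @0x39[21] → 0x46007  P=1,RW=1,US=1,PS=0
  L1 @0x46[24] → 0x48007  P=1,RW=1,US=1,PS=0
  L2 @0x48[4] → 0x4B007  P=1,RW=1,US=1,PS=0
  L3 @0x4B[15] → 0x4C003  P=1,RW=1,US=0,PS=0
  ✗ PROTECTION_VIOLATION  [4 reads]
#3 VA=0x806806164CE (w,user):
  L0 @0x39[16] → 0x4E007  P=1,RW=1,US=1,PS=0
  L1 @0x4E[26] → 0x52007  P=1,RW=1,US=1,PS=0
  L2 @0x52[3] → 0x56007  P=1,RW=1,US=1,PS=0
  L3 @0x56[22] → 0x58003  P=1,RW=1,US=0,PS=0
  ✗ PROTECTION_VIOLATION  [4 reads]

Access #2 PA: FAULT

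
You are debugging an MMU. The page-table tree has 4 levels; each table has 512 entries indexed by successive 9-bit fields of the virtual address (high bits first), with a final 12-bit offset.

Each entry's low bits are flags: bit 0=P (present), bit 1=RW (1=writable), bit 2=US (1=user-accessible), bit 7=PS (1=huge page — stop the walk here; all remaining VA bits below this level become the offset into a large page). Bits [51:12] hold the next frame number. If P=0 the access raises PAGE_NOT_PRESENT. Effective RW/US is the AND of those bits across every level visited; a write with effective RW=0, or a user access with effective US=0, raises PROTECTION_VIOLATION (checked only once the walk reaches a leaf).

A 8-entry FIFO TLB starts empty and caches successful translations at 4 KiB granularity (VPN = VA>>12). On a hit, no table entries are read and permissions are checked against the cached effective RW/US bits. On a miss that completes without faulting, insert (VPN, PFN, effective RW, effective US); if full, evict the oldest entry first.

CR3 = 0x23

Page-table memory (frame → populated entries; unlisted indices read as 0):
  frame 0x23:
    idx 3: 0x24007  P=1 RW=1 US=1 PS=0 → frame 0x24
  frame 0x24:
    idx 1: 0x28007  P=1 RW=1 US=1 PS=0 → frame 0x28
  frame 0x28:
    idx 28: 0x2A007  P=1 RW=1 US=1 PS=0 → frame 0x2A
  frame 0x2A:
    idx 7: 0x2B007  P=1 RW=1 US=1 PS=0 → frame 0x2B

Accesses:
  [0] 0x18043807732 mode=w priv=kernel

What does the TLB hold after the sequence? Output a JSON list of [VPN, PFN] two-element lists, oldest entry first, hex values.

Per-access translation:
#0 VA=0x18043807732 (w,kernel):
  L0: frame=0x23 idx=3 entry=0x24007 [P=1 RW=1 US=1 PS=0]
  L1: frame=0x24 idx=1 entry=0x28007 [P=1 RW=1 US=1 PS=0]
  L2: frame=0x28 idx=28 entry=0x2A007 [P=1 RW=1 US=1 PS=0]
  L3: frame=0x2A idx=7 entry=0x2B007 [P=1 RW=1 US=1 PS=0]
  ⇒ phys 0x2B732  [4 reads]

TLB: [["0x18043807", "0x2B"]]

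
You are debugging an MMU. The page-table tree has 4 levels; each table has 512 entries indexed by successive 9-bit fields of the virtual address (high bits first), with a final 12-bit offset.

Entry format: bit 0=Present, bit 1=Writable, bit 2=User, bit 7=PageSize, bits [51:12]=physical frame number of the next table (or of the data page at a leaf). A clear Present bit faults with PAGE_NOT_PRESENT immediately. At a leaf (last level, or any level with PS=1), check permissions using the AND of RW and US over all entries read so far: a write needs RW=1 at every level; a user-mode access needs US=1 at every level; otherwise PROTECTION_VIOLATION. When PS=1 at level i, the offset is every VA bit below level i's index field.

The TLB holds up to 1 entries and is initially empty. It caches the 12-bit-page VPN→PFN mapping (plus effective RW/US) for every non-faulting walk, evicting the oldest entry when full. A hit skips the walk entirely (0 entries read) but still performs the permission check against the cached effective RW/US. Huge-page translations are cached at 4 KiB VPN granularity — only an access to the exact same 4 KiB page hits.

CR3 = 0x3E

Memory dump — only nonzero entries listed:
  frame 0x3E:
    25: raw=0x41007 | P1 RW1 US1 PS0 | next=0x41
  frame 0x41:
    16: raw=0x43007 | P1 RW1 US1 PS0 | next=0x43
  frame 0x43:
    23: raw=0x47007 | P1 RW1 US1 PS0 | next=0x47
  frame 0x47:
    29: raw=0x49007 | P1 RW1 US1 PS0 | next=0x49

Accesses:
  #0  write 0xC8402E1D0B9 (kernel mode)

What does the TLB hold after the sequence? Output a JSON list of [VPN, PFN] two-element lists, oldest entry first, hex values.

Trace:
#0 VA=0xC8402E1D0B9 (w,kernel):
  lvl0: tbl 0x3E, slot 25 ⇒ 0x41007 (P1/RW1/US1/PS0)
  lvl1: tbl 0x41, slot 16 ⇒ 0x43007 (P1/RW1/US1/PS0)
  lvl2: tbl 0x43, slot 23 ⇒ 0x47007 (P1/RW1/US1/PS0)
  lvl3: tbl 0x47, slot 29 ⇒ 0x49007 (P1/RW1/US1/PS0)
  ⇒ phys 0x490B9  [4 reads]

TLB: [["0xC8402E1D", "0x49"]]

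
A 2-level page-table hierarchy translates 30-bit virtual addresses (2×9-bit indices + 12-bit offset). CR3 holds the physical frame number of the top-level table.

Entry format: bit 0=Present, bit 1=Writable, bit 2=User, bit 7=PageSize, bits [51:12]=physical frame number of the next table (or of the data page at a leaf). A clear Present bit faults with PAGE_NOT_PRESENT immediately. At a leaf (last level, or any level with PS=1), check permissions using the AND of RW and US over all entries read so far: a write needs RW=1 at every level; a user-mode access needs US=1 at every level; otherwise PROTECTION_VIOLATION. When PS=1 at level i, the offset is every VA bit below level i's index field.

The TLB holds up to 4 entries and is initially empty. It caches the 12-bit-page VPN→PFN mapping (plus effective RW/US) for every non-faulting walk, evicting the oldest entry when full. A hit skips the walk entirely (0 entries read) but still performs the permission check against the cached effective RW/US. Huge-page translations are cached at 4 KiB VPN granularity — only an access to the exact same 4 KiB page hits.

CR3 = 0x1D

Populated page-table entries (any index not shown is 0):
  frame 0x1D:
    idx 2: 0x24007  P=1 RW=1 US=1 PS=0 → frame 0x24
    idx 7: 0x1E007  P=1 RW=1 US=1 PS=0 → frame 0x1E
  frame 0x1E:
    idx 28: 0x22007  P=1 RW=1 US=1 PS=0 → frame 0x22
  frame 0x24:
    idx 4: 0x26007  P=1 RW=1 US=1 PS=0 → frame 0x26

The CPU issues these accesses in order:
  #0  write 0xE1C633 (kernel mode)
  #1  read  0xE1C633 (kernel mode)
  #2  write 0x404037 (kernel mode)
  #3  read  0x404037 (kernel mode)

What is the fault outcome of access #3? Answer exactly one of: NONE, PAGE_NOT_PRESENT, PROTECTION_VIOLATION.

Per-access translation:
#0 VA=0xE1C633 (w,kernel):
  L0: frame=0x1D idx=7 entry=0x1E007 [P=1 RW=1 US=1 PS=0]
  L1: frame=0x1E idx=28 entry=0x22007 [P=1 RW=1 US=1 PS=0]
  ⇒ phys 0x22633  [2 reads]
#1 VA=0xE1C633 (r,kernel):
  TLB hit vpn=0xE1C → PA=0x22633
#2 VA=0x404037 (w,kernel):
  L0: frame=0x1D idx=2 entry=0x24007 [P=1 RW=1 US=1 PS=0]
  L1: frame=0x24 idx=4 entry=0x26007 [P=1 RW=1 US=1 PS=0]
  ⇒ phys 0x26037  [2 reads]
#3 VA=0x404037 (r,kernel):
  TLB hit vpn=0x404 → PA=0x26037

Access #3 fault: NONE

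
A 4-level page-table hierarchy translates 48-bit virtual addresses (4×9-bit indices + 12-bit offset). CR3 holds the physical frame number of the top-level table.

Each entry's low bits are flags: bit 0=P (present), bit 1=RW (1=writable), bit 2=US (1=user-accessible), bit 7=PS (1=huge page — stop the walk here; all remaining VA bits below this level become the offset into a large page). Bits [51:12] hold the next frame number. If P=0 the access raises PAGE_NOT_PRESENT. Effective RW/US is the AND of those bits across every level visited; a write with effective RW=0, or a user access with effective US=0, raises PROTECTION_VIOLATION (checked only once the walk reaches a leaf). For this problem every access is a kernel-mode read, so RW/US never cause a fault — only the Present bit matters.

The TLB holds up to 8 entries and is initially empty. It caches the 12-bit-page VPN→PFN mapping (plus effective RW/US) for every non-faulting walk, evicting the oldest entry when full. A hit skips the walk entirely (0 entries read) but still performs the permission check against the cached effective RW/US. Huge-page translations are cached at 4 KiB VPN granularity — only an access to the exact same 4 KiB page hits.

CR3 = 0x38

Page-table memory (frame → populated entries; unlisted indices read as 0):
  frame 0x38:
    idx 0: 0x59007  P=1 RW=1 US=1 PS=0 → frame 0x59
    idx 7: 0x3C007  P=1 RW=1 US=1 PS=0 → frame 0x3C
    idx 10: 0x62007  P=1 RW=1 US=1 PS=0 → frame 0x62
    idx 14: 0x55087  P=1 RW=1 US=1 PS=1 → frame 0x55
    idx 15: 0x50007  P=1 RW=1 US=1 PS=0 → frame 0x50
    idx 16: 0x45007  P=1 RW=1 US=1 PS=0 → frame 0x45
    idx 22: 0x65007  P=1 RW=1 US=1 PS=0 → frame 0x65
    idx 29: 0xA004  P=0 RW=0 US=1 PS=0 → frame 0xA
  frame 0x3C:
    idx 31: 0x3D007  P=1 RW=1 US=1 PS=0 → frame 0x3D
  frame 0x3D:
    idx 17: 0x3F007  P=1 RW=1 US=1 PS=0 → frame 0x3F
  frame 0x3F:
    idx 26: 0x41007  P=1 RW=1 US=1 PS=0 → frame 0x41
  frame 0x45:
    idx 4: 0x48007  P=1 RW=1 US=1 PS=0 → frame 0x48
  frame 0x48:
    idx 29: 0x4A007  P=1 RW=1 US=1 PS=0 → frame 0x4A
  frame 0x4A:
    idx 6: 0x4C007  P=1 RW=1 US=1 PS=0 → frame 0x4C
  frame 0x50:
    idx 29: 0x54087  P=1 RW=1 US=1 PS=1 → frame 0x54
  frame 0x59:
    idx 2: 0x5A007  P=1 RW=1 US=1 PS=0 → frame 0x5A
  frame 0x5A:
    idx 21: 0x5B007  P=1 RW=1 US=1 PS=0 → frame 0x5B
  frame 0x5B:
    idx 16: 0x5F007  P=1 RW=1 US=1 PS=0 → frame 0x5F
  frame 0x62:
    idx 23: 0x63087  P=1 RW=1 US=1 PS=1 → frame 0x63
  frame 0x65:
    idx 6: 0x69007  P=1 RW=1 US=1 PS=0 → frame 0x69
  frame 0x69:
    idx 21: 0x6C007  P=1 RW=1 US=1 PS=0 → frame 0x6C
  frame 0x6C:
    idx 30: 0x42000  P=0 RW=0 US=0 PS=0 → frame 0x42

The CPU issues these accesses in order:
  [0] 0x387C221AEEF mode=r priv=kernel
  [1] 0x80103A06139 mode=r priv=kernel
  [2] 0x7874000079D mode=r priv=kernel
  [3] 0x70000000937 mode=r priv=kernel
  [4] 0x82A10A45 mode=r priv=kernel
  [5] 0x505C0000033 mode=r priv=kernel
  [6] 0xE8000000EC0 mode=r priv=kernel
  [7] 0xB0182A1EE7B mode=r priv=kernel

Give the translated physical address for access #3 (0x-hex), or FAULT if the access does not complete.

Per-access translation:
#0 VA=0x387C221AEEF (r,kernel):
  [0] read 0x38 idx=7: raw=0x3C007 flags P=1 W=1 U=1 S=0
  [1] read 0x3C idx=31: raw=0x3D007 flags P=1 W=1 U=1 S=0
  [2] read 0x3D idx=17: raw=0x3F007 flags P=1 W=1 U=1 S=0
  [3] read 0x3F idx=26: raw=0x41007 flags P=1 W=1 U=1 S=0
  ✓ 0x41EEF  — 4 lookups
#1 VA=0x80103A06139 (r,kernel):
  [0] read 0x38 idx=16: raw=0x45007 flags P=1 W=1 U=1 S=0
  [1] read 0x45 idx=4: raw=0x48007 flags P=1 W=1 U=1 S=0
  [2] read 0x48 idx=29: raw=0x4A007 flags P=1 W=1 U=1 S=0
  [3] read 0x4A idx=6: raw=0x4C007 flags P=1 W=1 U=1 S=0
  ✓ 0x4C139  — 4 lookups
#2 VA=0x7874000079D (r,kernel):
  [0] read 0x38 idx=15: raw=0x50007 flags P=1 W=1 U=1 S=0
  [1] read 0x50 idx=29: raw=0x54087 flags P=1 W=1 U=1 S=1
  ✓ 0x5479D (huge @L1)  — 2 lookups
#3 VA=0x70000000937 (r,kernel):
  [0] read 0x38 idx=14: raw=0x55087 flags P=1 W=1 U=1 S=1
  ✓ 0x55937 (huge @L0)  — 1 lookups
#4 VA=0x82A10A45 (r,kernel):
  [0] read 0x38 idx=0: raw=0x59007 flags P=1 W=1 U=1 S=0
  [1] read 0x59 idx=2: raw=0x5A007 flags P=1 W=1 U=1 S=0
  [2] read 0x5A idx=21: raw=0x5B007 flags P=1 W=1 U=1 S=0
  [3] read 0x5B idx=16: raw=0x5F007 flags P=1 W=1 U=1 S=0
  ✓ 0x5FA45  — 4 lookups
#5 VA=0x505C0000033 (r,kernel):
  [0] read 0x38 idx=10: raw=0x62007 flags P=1 W=1 U=1 S=0
  [1] read 0x62 idx=23: raw=0x63087 flags P=1 W=1 U=1 S=1
  ✓ 0x63033 (huge @L1)  — 2 lookups
#6 VA=0xE8000000EC0 (r,kernel):
  [0] read 0x38 idx=29: raw=0xA004 flags P=0 W=0 U=1 S=0
  → PAGE_NOT_PRESENT  (1 entries read)
#7 VA=0xB0182A1EE7B (r,kernel):
  [0] read 0x38 idx=22: raw=0x65007 flags P=1 W=1 U=1 S=0
  [1] read 0x65 idx=6: raw=0x69007 flags P=1 W=1 U=1 S=0
  [2] read 0x69 idx=21: raw=0x6C007 flags P=1 W=1 U=1 S=0
  [3] read 0x6C idx=30: raw=0x42000 flags P=0 W=0 U=0 S=0
  → PAGE_NOT_PRESENT  (4 entries read)

Access #3 PA: 0x55937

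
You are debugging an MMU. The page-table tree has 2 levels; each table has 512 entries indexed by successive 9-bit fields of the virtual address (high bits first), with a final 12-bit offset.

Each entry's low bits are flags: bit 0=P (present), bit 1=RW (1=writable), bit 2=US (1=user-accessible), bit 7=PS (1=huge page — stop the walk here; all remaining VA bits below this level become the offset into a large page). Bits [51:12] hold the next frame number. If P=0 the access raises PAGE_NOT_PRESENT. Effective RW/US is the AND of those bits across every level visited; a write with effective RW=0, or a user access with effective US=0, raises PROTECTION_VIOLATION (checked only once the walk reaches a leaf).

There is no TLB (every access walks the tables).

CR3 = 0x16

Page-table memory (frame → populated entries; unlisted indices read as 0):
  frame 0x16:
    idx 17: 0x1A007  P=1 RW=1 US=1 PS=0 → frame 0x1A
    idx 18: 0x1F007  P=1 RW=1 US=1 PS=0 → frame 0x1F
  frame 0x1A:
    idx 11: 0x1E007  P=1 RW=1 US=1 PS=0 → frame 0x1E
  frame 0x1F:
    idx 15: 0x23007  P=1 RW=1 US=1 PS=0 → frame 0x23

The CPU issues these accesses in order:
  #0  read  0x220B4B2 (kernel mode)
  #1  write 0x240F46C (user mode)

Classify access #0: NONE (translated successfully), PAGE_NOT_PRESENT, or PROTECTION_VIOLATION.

Trace:
#0 VA=0x220B4B2 (r,kernel):
  L0 @0x16[17] → 0x1A007  P=1,RW=1,US=1,PS=0
  L1 @0x1A[11] → 0x1E007  P=1,RW=1,US=1,PS=0
  ⇒ phys 0x1E4B2  [2 reads]
#1 VA=0x240F46C (w,user):
  L0 @0x16[18] → 0x1F007  P=1,RW=1,US=1,PS=0
  L1 @0x1F[15] → 0x23007  P=1,RW=1,US=1,PS=0
  ⇒ phys 0x2346C  [2 reads]

Access #0 fault: NONE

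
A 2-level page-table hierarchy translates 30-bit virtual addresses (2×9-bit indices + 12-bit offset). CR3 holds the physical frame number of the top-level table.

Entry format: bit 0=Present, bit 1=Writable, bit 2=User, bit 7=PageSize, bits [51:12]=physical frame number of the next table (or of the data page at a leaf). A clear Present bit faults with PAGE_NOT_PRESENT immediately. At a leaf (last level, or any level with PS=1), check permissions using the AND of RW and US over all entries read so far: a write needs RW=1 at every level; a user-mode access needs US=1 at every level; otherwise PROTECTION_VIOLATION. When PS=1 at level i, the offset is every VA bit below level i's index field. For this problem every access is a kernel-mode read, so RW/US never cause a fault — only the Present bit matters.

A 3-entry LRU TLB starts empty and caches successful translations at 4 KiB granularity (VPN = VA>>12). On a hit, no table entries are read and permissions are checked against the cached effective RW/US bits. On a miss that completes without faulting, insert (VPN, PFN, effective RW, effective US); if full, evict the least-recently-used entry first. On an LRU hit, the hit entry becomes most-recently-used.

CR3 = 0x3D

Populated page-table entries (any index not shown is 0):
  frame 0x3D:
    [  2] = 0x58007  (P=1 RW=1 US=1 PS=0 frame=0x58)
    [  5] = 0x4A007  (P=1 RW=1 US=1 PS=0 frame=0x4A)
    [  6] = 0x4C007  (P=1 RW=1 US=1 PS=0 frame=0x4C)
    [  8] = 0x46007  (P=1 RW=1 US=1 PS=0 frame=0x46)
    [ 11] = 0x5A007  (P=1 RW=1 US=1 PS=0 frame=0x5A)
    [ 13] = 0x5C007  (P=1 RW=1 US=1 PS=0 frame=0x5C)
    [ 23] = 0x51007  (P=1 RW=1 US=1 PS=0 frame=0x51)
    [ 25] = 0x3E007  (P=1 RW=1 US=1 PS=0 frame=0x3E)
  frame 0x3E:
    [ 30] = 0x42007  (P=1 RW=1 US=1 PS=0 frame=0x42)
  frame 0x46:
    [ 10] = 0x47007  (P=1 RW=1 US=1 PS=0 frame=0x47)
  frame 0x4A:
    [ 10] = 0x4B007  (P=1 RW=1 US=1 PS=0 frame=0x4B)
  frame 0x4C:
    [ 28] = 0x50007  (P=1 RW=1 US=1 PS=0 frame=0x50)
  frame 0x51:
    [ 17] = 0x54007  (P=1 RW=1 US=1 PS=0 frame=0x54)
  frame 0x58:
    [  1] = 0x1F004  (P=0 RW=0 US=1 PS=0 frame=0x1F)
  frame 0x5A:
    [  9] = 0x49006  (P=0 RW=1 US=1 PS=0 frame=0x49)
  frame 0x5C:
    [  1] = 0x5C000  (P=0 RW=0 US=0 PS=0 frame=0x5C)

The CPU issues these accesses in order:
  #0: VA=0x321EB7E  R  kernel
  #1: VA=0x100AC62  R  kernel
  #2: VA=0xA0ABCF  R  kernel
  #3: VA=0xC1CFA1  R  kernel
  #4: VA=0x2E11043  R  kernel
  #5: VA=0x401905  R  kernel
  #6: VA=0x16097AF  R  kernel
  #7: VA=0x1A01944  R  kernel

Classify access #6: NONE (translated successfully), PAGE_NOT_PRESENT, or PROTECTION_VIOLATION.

Per-access translation:
#0 VA=0x321EB7E (r,kernel):
  lvl0: tbl 0x3D, slot 25 ⇒ 0x3E007 (P1/RW1/US1/PS0)
  lvl1: tbl 0x3E, slot 30 ⇒ 0x42007 (P1/RW1/US1/PS0)
  → PA=0x42B7E  (2 entries read)
#1 VA=0x100AC62 (r,kernel):
  lvl0: tbl 0x3D, slot 8 ⇒ 0x46007 (P1/RW1/US1/PS0)
  lvl1: tbl 0x46, slot 10 ⇒ 0x47007 (P1/RW1/US1/PS0)
  → PA=0x47C62  (2 entries read)
#2 VA=0xA0ABCF (r,kernel):
  lvl0: tbl 0x3D, slot 5 ⇒ 0x4A007 (P1/RW1/US1/PS0)
  lvl1: tbl 0x4A, slot 10 ⇒ 0x4B007 (P1/RW1/US1/PS0)
  → PA=0x4BBCF  (2 entries read)
#3 VA=0xC1CFA1 (r,kernel):
  lvl0: tbl 0x3D, slot 6 ⇒ 0x4C007 (P1/RW1/US1/PS0)
  lvl1: tbl 0x4C, slot 28 ⇒ 0x50007 (P1/RW1/US1/PS0)
  → PA=0x50FA1  (2 entries read)
#4 VA=0x2E11043 (r,kernel):
  lvl0: tbl 0x3D, slot 23 ⇒ 0x51007 (P1/RW1/US1/PS0)
  lvl1: tbl 0x51, slot 17 ⇒ 0x54007 (P1/RW1/US1/PS0)
  → PA=0x54043  (2 entries read)
#5 VA=0x401905 (r,kernel):
  lvl0: tbl 0x3D, slot 2 ⇒ 0x58007 (P1/RW1/US1/PS0)
  lvl1: tbl 0x58, slot 1 ⇒ 0x1F004 (P0/RW0/US1/PS0)
  ✗ PAGE_NOT_PRESENT  [2 reads]
#6 VA=0x16097AF (r,kernel):
  lvl0: tbl 0x3D, slot 11 ⇒ 0x5A007 (P1/RW1/US1/PS0)
  lvl1: tbl 0x5A, slot 9 ⇒ 0x49006 (P0/RW1/US1/PS0)
  ✗ PAGE_NOT_PRESENT  [2 reads]
#7 VA=0x1A01944 (r,kernel):
  lvl0: tbl 0x3D, slot 13 ⇒ 0x5C007 (P1/RW1/US1/PS0)
  lvl1: tbl 0x5C, slot 1 ⇒ 0x5C000 (P0/RW0/US0/PS0)
  ✗ PAGE_NOT_PRESENT  [2 reads]

Access #6 fault: PAGE_NOT_PRESENT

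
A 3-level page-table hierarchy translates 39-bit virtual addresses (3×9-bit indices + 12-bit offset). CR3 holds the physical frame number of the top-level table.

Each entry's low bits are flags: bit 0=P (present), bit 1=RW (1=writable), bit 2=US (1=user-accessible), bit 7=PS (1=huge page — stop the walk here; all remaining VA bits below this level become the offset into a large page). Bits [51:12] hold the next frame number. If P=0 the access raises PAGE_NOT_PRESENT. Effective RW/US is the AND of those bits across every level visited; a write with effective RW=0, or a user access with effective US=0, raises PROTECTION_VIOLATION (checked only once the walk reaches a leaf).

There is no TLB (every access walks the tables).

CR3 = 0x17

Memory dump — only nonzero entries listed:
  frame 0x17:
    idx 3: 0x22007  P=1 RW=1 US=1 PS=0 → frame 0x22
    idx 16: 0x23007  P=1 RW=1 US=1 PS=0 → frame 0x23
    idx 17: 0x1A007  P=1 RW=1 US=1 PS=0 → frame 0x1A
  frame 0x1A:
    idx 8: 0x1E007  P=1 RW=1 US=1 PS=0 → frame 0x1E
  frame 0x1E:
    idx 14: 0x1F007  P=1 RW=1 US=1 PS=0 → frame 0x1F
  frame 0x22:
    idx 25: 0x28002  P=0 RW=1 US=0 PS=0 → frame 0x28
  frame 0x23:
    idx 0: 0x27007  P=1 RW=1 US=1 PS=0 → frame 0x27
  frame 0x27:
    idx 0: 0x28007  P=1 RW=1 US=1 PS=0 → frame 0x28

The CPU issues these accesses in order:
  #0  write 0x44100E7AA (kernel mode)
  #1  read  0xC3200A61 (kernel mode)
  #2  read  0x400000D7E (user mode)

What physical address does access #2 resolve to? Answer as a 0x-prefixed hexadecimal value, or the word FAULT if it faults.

Per-access translation:
#0 VA=0x44100E7AA (w,kernel):
  [0] read 0x17 idx=17: raw=0x1A007 flags P=1 W=1 U=1 S=0
  [1] read 0x1A idx=8: raw=0x1E007 flags P=1 W=1 U=1 S=0
  [2] read 0x1E idx=14: raw=0x1F007 flags P=1 W=1 U=1 S=0
  → PA=0x1F7AA  (3 entries read)
#1 VA=0xC3200A61 (r,kernel):
  [0] read 0x17 idx=3: raw=0x22007 flags P=1 W=1 U=1 S=0
  [1] read 0x22 idx=25: raw=0x28002 flags P=0 W=1 U=0 S=0
  → PAGE_NOT_PRESENT  (2 entries read)
#2 VA=0x400000D7E (r,user):
  [0] read 0x17 idx=16: raw=0x23007 flags P=1 W=1 U=1 S=0
  [1] read 0x23 idx=0: raw=0x27007 flags P=1 W=1 U=1 S=0
  [2] read 0x27 idx=0: raw=0x28007 flags P=1 W=1 U=1 S=0
  → PA=0x28D7E  (3 entries read)

Access #2 PA: 0x28D7E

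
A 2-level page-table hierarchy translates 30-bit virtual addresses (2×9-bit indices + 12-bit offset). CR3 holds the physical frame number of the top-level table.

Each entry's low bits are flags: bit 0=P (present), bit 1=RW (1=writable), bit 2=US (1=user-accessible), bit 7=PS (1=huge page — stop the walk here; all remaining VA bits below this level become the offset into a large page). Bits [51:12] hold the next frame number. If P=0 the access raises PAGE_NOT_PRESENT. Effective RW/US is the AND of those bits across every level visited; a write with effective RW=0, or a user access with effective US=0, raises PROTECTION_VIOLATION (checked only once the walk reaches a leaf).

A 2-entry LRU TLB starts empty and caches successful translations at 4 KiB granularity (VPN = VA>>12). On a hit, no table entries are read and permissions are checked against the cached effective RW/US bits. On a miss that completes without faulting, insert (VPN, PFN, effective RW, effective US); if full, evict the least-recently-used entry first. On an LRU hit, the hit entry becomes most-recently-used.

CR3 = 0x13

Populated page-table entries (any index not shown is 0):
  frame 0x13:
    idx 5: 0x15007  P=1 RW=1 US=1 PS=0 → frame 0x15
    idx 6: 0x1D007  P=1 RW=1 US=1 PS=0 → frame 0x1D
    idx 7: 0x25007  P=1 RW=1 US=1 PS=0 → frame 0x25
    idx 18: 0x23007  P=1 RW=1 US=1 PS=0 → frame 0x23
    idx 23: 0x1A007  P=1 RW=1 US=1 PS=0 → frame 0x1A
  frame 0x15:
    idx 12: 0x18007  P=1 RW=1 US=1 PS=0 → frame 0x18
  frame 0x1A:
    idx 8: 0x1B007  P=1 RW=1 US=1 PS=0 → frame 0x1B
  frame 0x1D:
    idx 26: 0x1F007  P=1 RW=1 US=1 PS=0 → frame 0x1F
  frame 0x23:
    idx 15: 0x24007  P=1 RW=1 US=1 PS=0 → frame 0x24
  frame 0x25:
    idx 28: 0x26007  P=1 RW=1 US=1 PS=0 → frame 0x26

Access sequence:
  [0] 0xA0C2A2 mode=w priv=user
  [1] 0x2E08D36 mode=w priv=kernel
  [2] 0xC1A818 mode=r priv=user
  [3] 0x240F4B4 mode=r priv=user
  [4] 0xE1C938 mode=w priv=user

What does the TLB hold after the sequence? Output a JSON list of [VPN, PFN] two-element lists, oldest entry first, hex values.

Walk each access:
#0 VA=0xA0C2A2 (w,user):
  L0 @0x13[5] → 0x15007  P=1,RW=1,US=1,PS=0
  L1 @0x15[12] → 0x18007  P=1,RW=1,US=1,PS=0
  → PA=0x182A2  (2 entries read)
#1 VA=0x2E08D36 (w,kernel):
  L0 @0x13[23] → 0x1A007  P=1,RW=1,US=1,PS=0
  L1 @0x1A[8] → 0x1B007  P=1,RW=1,US=1,PS=0
  → PA=0x1BD36  (2 entries read)
#2 VA=0xC1A818 (r,user):
  L0 @0x13[6] → 0x1D007  P=1,RW=1,US=1,PS=0
  L1 @0x1D[26] → 0x1F007  P=1,RW=1,US=1,PS=0
  → PA=0x1F818  (2 entries read)
#3 VA=0x240F4B4 (r,user):
  L0 @0x13[18] → 0x23007  P=1,RW=1,US=1,PS=0
  L1 @0x23[15] → 0x24007  P=1,RW=1,US=1,PS=0
  → PA=0x244B4  (2 entries read)
#4 VA=0xE1C938 (w,user):
  L0 @0x13[7] → 0x25007  P=1,RW=1,US=1,PS=0
  L1 @0x25[28] → 0x26007  P=1,RW=1,US=1,PS=0
  → PA=0x26938  (2 entries read)

TLB: [["0x240F", "0x24"], ["0xE1C", "0x26"]]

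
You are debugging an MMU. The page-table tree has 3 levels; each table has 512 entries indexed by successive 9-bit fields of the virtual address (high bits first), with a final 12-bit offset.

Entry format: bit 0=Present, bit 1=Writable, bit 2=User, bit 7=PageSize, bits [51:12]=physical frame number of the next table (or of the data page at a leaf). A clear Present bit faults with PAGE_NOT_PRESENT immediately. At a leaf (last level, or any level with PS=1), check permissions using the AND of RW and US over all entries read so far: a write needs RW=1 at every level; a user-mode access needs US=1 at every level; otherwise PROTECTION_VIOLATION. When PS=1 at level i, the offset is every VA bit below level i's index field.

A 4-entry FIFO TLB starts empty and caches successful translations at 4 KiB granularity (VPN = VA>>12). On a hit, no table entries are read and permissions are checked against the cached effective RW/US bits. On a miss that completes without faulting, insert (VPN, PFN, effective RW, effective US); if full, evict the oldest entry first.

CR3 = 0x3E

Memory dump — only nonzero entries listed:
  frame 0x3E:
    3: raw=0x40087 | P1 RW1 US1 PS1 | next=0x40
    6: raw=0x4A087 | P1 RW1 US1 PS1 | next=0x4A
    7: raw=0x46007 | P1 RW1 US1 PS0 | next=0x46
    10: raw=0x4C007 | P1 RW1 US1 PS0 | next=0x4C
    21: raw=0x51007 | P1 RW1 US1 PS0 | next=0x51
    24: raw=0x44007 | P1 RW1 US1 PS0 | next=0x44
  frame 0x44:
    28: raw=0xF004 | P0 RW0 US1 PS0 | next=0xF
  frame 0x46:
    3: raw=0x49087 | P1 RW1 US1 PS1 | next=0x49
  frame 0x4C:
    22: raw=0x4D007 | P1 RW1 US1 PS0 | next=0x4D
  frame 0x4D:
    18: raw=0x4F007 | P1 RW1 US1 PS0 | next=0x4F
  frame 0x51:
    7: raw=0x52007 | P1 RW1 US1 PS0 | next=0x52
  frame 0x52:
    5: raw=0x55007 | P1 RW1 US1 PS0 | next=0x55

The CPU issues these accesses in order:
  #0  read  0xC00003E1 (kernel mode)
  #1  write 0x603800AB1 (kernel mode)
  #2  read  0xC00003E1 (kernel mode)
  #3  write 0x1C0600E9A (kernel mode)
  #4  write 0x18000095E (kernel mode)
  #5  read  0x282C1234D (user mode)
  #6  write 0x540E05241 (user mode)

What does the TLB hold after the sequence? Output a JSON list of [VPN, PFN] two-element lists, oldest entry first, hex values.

Trace:
#0 VA=0xC00003E1 (r,kernel):
  L0: frame=0x3E idx=3 entry=0x40087 [P=1 RW=1 US=1 PS=1]
  → PA=0x403E1 (huge @L0)  (1 entries read)
#1 VA=0x603800AB1 (w,kernel):
  L0: frame=0x3E idx=24 entry=0x44007 [P=1 RW=1 US=1 PS=0]
  L1: frame=0x44 idx=28 entry=0xF004 [P=0 RW=0 US=1 PS=0]
  ✗ PAGE_NOT_PRESENT  [2 reads]
#2 VA=0xC00003E1 (r,kernel):
  TLB hit vpn=0xC0000 → PA=0x403E1
#3 VA=0x1C0600E9A (w,kernel):
  L0: frame=0x3E idx=7 entry=0x46007 [P=1 RW=1 US=1 PS=0]
  L1: frame=0x46 idx=3 entry=0x49087 [P=1 RW=1 US=1 PS=1]
  → PA=0x49E9A (huge @L1)  (2 entries read)
#4 VA=0x18000095E (w,kernel):
  L0: frame=0x3E idx=6 entry=0x4A087 [P=1 RW=1 US=1 PS=1]
  → PA=0x4A95E (huge @L0)  (1 entries read)
#5 VA=0x282C1234D (r,user):
  L0: frame=0x3E idx=10 entry=0x4C007 [P=1 RW=1 US=1 PS=0]
  L1: frame=0x4C idx=22 entry=0x4D007 [P=1 RW=1 US=1 PS=0]
  L2: frame=0x4D idx=18 entry=0x4F007 [P=1 RW=1 US=1 PS=0]
  → PA=0x4F34D  (3 entries read)
#6 VA=0x540E05241 (w,user):
  L0: frame=0x3E idx=21 entry=0x51007 [P=1 RW=1 US=1 PS=0]
  L1: frame=0x51 idx=7 entry=0x52007 [P=1 RW=1 US=1 PS=0]
  L2: frame=0x52 idx=5 entry=0x55007 [P=1 RW=1 US=1 PS=0]
  → PA=0x55241  (3 entries read)

TLB: [["0x1C0600", "0x49"], ["0x180000", "0x4A"], ["0x282C12", "0x4F"], ["0x540E05", "0x55"]]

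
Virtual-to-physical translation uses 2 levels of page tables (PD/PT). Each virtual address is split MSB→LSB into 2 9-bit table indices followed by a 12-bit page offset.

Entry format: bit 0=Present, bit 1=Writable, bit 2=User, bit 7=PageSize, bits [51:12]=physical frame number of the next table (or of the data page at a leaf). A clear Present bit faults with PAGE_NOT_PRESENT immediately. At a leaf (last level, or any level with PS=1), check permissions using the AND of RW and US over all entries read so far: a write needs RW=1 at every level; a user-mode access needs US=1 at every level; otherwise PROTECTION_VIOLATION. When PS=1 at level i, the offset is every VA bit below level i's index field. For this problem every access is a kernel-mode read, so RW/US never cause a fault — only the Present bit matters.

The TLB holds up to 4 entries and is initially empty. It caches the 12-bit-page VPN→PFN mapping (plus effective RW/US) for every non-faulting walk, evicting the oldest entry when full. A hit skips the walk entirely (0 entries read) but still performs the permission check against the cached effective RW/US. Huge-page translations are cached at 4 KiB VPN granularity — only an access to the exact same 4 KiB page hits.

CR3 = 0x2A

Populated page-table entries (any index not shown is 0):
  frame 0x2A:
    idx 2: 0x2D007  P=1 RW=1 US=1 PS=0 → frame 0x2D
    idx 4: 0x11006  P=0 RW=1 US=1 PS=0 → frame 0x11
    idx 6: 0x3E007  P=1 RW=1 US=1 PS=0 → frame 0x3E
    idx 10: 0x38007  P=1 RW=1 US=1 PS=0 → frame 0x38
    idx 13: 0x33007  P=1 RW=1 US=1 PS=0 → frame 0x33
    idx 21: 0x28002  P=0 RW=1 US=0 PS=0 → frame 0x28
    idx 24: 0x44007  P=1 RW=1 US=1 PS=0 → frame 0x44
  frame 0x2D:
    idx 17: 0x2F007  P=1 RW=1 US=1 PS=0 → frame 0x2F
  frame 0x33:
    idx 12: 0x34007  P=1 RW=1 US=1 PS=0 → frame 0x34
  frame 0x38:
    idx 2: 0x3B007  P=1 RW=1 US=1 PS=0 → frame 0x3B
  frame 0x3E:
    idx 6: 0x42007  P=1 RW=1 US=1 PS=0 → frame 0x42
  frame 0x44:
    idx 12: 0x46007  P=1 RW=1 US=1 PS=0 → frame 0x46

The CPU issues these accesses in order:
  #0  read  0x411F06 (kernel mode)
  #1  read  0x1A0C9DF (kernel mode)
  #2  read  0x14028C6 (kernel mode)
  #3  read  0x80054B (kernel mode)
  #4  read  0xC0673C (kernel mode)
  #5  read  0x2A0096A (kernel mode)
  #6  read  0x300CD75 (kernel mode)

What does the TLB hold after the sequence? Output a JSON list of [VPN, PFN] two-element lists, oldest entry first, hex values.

Walk each access:
#0 VA=0x411F06 (r,kernel):
  [0] read 0x2A idx=2: raw=0x2D007 flags P=1 W=1 U=1 S=0
  [1] read 0x2D idx=17: raw=0x2F007 flags P=1 W=1 U=1 S=0
  → PA=0x2FF06  (2 entries read)
#1 VA=0x1A0C9DF (r,kernel):
  [0] read 0x2A idx=13: raw=0x33007 flags P=1 W=1 U=1 S=0
  [1] read 0x33 idx=12: raw=0x34007 flags P=1 W=1 U=1 S=0
  → PA=0x349DF  (2 entries read)
#2 VA=0x14028C6 (r,kernel):
  [0] read 0x2A idx=10: raw=0x38007 flags P=1 W=1 U=1 S=0
  [1] read 0x38 idx=2: raw=0x3B007 flags P=1 W=1 U=1 S=0
  → PA=0x3B8C6  (2 entries read)
#3 VA=0x80054B (r,kernel):
  [0] read 0x2A idx=4: raw=0x11006 flags P=0 W=1 U=1 S=0
  ⇒ fault: PAGE_NOT_PRESENT  — 1 lookups
#4 VA=0xC0673C (r,kernel):
  [0] read 0x2A idx=6: raw=0x3E007 flags P=1 W=1 U=1 S=0
  [1] read 0x3E idx=6: raw=0x42007 flags P=1 W=1 U=1 S=0
  → PA=0x4273C  (2 entries read)
#5 VA=0x2A0096A (r,kernel):
  [0] read 0x2A idx=21: raw=0x28002 flags P=0 W=1 U=0 S=0
  ⇒ fault: PAGE_NOT_PRESENT  — 1 lookups
#6 VA=0x300CD75 (r,kernel):
  [0] read 0x2A idx=24: raw=0x44007 flags P=1 W=1 U=1 S=0
  [1] read 0x44 idx=12: raw=0x46007 flags P=1 W=1 U=1 S=0
  → PA=0x46D75  (2 entries read)

TLB: [["0x1A0C", "0x34"], ["0x1402", "0x3B"], ["0xC06", "0x42"], ["0x300C", "0x46"]]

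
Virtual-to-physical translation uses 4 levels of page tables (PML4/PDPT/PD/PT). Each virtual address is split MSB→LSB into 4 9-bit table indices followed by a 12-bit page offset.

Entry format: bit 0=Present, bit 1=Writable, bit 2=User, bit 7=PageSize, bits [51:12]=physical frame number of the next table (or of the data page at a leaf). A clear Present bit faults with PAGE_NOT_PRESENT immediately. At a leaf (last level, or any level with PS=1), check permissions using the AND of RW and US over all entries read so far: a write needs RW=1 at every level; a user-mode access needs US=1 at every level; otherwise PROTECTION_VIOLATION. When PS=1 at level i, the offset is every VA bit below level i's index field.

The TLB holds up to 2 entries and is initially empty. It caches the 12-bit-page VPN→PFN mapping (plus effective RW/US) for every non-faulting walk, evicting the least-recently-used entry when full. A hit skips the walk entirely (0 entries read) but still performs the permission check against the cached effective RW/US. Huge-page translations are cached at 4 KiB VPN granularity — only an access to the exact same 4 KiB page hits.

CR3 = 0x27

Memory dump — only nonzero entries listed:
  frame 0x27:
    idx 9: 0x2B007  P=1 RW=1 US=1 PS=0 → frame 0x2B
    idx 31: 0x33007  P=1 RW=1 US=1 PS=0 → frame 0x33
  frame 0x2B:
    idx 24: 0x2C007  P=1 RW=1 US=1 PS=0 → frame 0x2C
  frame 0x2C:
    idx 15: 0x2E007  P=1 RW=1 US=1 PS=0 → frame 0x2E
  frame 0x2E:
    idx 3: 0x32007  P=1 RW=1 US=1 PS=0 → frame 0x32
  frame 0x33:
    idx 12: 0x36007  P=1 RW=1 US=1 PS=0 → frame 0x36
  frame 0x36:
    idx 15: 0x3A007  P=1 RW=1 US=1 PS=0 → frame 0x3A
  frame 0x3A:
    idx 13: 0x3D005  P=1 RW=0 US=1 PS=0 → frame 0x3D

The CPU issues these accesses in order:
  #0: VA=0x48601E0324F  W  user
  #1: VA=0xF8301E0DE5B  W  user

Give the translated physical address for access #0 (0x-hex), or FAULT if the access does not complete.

Walk each access:
#0 VA=0x48601E0324F (w,user):
  L0 @0x27[9] → 0x2B007  P=1,RW=1,US=1,PS=0
  L1 @0x2B[24] → 0x2C007  P=1,RW=1,US=1,PS=0
  L2 @0x2C[15] → 0x2E007  P=1,RW=1,US=1,PS=0
  L3 @0x2E[3] → 0x32007  P=1,RW=1,US=1,PS=0
  → PA=0x3224F  (4 entries read)
#1 VA=0xF8301E0DE5B (w,user):
  L0 @0x27[31] → 0x33007  P=1,RW=1,US=1,PS=0
  L1 @0x33[12] → 0x36007  P=1,RW=1,US=1,PS=0
  L2 @0x36[15] → 0x3A007  P=1,RW=1,US=1,PS=0
  L3 @0x3A[13] → 0x3D005  P=1,RW=0,US=1,PS=0
  → PROTECTION_VIOLATION  (4 entries read)

Access #0 PA: 0x3224F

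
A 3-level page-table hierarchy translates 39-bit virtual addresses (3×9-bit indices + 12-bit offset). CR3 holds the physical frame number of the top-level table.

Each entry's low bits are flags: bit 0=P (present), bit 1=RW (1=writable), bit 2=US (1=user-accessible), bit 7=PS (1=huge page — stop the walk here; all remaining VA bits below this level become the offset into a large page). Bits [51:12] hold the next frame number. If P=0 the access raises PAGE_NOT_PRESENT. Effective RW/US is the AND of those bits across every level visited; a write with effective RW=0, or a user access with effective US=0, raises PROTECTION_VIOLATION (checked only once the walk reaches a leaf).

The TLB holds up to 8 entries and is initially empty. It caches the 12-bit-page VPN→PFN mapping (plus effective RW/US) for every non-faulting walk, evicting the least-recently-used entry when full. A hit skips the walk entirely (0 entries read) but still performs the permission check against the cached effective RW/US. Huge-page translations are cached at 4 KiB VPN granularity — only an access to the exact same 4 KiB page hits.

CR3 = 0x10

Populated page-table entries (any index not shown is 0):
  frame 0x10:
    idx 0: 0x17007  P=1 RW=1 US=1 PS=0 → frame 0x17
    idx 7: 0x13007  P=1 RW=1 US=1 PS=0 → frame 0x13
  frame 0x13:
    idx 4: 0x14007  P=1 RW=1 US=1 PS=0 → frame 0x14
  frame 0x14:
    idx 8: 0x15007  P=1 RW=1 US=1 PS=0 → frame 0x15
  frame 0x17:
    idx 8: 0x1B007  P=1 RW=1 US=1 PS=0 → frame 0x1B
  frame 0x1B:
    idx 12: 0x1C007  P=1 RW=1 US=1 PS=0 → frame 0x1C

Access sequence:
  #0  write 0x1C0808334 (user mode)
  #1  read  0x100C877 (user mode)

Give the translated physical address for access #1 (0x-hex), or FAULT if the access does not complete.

Per-access translation:
#0 VA=0x1C0808334 (w,user):
  [0] read 0x10 idx=7: raw=0x13007 flags P=1 W=1 U=1 S=0
  [1] read 0x13 idx=4: raw=0x14007 flags P=1 W=1 U=1 S=0
  [2] read 0x14 idx=8: raw=0x15007 flags P=1 W=1 U=1 S=0
  ⇒ phys 0x15334  [3 reads]
#1 VA=0x100C877 (r,user):
  [0] read 0x10 idx=0: raw=0x17007 flags P=1 W=1 U=1 S=0
  [1] read 0x17 idx=8: raw=0x1B007 flags P=1 W=1 U=1 S=0
  [2] read 0x1B idx=12: raw=0x1C007 flags P=1 W=1 U=1 S=0
  ⇒ phys 0x1C877  [3 reads]

Access #1 PA: 0x1C877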